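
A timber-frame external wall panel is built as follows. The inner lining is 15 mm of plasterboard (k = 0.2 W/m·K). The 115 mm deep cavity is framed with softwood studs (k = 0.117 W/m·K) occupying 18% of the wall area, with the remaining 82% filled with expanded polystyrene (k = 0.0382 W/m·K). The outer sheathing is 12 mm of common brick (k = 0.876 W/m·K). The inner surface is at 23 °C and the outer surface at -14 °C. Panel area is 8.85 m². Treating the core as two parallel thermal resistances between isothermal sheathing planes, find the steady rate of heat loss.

Sheathing layers in series; stud and cavity paths in parallel between them.
R_inner = 0.015/(0.2×8.85) = 0.008475 K/W
R_stud  = 0.115/(0.117×0.18×8.85) = 0.617 K/W
R_cav   = 0.115/(0.0382×0.82×8.85) = 0.4148 K/W
1/R_core = 1/R_stud + 1/R_cav → R_core = 0.2481 K/W
R_outer = 0.012/(0.876×8.85) = 0.001548 K/W
R_total = 0.2581 K/W
Q = ΔT/R_total = 37/0.2581

Q ≈ 143 W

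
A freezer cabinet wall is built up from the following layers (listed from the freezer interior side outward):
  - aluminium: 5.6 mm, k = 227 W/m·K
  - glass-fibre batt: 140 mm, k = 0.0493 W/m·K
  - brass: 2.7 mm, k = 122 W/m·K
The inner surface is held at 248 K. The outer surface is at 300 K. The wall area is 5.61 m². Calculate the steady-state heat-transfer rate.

Treating each layer as a thermal resistance in series:
R_aluminium = L/(kA) = 0.0056/(227×5.61) = 4.397×10^-6 K/W
R_glass-fibre batt = L/(kA) = 0.14/(0.0493×5.61) = 0.5062 K/W
R_brass = L/(kA) = 0.0027/(122×5.61) = 3.945×10^-6 K/W
R_total = 0.5062 K/W
Q = ΔT / R_total = 52 / 0.5062

Q ≈ 103 W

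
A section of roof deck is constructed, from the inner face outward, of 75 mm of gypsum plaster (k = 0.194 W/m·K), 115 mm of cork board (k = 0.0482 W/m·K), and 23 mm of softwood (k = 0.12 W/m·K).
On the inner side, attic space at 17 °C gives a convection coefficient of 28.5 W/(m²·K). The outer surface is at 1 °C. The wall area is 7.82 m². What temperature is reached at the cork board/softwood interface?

Series thermal resistances:
R_inner film = 1/(h_i·A) = 1/(28.5×7.82) = 0.004487 K/W
R_gypsum plaster = L/(kA) = 0.075/(0.194×7.82) = 0.04944 K/W
R_cork board = L/(kA) = 0.115/(0.0482×7.82) = 0.3051 K/W
R_softwood = L/(kA) = 0.023/(0.12×7.82) = 0.02451 K/W
R_total = 0.3835 K/W;  Q = ΔT/R_total = 16/0.3835 = 41.72 W
T_interface = T_inner − Q·ΣR(inner→interface) = 17 − 41.7×0.359

T ≈ 2.02 °C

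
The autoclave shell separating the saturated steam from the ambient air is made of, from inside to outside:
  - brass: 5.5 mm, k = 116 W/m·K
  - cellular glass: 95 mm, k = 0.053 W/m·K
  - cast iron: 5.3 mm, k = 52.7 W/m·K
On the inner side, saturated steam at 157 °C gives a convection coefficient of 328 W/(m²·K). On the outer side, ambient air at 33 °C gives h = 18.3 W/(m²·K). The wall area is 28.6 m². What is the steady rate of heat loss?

Series thermal resistances:
R_inner film = 1/(h_i·A) = 1/(328×28.6) = 1.066×10^-4 K/W
R_brass = L/(kA) = 0.0055/(116×28.6) = 1.658×10^-6 K/W
R_cellular glass = L/(kA) = 0.095/(0.053×28.6) = 0.06267 K/W
R_cast iron = L/(kA) = 0.0053/(52.7×28.6) = 3.516×10^-6 K/W
R_outer film = 1/(h_o·A) = 1/(18.3×28.6) = 0.001911 K/W
R_total = 0.0647 K/W
Q = ΔT / R_total = 124 / 0.0647

Q ≈ 1920 W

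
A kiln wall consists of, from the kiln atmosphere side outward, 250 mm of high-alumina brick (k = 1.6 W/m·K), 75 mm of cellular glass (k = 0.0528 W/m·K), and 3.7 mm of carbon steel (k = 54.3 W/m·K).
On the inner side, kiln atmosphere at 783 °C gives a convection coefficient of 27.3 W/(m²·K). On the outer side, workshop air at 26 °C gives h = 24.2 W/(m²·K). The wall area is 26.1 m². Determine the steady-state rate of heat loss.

Q ≈ 11900 W

Series thermal resistances:
R_inner film = 1/(h_i·A) = 1/(27.3×26.1) = 0.001403 K/W
R_high-alumina brick = L/(kA) = 0.25/(1.6×26.1) = 0.005987 K/W
R_cellular glass = L/(kA) = 0.075/(0.0528×26.1) = 0.05442 K/W
R_carbon steel = L/(kA) = 0.0037/(54.3×26.1) = 2.611×10^-6 K/W
R_outer film = 1/(h_o·A) = 1/(24.2×26.1) = 0.001583 K/W
R_total = 0.0634 K/W
Q = ΔT / R_total = 757 / 0.0634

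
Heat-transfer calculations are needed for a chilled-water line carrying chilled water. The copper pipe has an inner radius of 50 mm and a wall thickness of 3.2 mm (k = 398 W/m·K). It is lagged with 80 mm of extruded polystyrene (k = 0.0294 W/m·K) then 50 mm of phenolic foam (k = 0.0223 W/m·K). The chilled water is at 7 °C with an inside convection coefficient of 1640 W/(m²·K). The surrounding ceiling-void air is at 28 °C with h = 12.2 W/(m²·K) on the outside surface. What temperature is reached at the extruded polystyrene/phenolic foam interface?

Radial resistances (cylindrical: R_cond = ln(r_o/r_i)/(2πkL), R_conv = 1/(h·2πrL)):
R_inner film = 1/(h_i·2πr₁L) = 1/(1640×2π×0.05×1) = 0.001941 K/W
R_copper pipe wall = ln(53.2/50)/(2π×398×1) = 2.481×10^-5 K/W
R_extruded polystyrene = ln(133.2/53.2)/(2π×0.0294×1) = 4.968 K/W
R_phenolic foam = ln(183.2/133.2)/(2π×0.0223×1) = 2.275 K/W
R_outer film = 1/(h_o·2πr_oL) = 1/(12.2×2π×0.1832×1) = 0.07121 K/W
R_total = 7.316 K/W
Q = ΔT/R_total = 21/7.316
Q = 2.87 W/m
T_interface = T_inner + Q·ΣR(inner→interface) = 7 + 2.87×4.97

T ≈ 21.3 °C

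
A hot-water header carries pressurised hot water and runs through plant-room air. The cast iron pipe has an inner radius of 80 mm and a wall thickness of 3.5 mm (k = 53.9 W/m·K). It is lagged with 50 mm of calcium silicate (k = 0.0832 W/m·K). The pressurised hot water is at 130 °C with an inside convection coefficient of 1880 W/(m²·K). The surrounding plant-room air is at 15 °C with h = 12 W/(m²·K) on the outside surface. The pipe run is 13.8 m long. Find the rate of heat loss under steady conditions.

For a radial system each layer contributes R = ln(r_out/r_in)/(2πkL); films add R = 1/(hA).
R_inner film = 1/(h_i·2πr₁L) = 1/(1880×2π×0.08×13.8) = 7.668×10^-5 K/W
R_cast iron pipe wall = ln(83.5/80)/(2π×53.9×13.8) = 9.162×10^-6 K/W
R_calcium silicate = ln(133.5/83.5)/(2π×0.0832×13.8) = 0.06505 K/W
R_outer film = 1/(h_o·2πr_oL) = 1/(12×2π×0.1335×13.8) = 0.007199 K/W
R_total = 0.07233 K/W
Q = ΔT/R_total = 115/0.07233

Q ≈ 1590 W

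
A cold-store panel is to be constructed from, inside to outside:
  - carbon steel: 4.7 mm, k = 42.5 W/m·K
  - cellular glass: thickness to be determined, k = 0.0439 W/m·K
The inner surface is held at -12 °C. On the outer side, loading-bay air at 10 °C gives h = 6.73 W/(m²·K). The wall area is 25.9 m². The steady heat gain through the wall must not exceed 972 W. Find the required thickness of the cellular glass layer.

L ≈ 19.2 mm

Model the wall as resistances in series:
R_carbon steel = L/(kA) = 0.0047/(42.5×25.9) = 4.27×10^-6 K/W
R_outer film = 1/(h_o·A) = 1/(6.73×25.9) = 0.005737 K/W
Sum of the known resistances R_other = 0.005741 K/W
Required total resistance R_tot = ΔT/Q_allow = 22/972 = 0.02263 K/W
R_cellular glass = R_tot − R_other = 0.01689 K/W
L = R·k·A = 0.01689×0.0439×25.9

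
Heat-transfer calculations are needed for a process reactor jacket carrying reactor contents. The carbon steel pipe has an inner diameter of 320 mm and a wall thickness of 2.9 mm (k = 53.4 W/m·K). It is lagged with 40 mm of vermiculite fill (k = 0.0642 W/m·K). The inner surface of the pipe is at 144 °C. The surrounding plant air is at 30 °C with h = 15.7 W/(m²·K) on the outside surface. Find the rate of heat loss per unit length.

Per-layer cylindrical resistances, series-summed:
R_carbon steel pipe wall = ln(162.9/160)/(2π×53.4×1) = 5.354×10^-5 K/W
R_vermiculite fill = ln(202.9/162.9)/(2π×0.0642×1) = 0.5443 K/W
R_outer film = 1/(h_o·2πr_oL) = 1/(15.7×2π×0.2029×1) = 0.04996 K/W
R_total = 0.5944 K/W
Q = ΔT/R_total = 114/0.5944

q′ ≈ 192 W/m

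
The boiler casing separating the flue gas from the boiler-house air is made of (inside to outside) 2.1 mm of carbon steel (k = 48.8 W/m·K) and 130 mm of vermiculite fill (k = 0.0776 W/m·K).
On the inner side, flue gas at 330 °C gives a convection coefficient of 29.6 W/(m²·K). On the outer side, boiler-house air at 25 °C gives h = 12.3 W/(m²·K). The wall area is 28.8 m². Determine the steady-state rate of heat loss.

Model the wall as resistances in series:
R_inner film = 1/(h_i·A) = 1/(29.6×28.8) = 0.001173 K/W
R_carbon steel = L/(kA) = 0.0021/(48.8×28.8) = 1.494×10^-6 K/W
R_vermiculite fill = L/(kA) = 0.13/(0.0776×28.8) = 0.05817 K/W
R_outer film = 1/(h_o·A) = 1/(12.3×28.8) = 0.002823 K/W
R_total = 0.06217 K/W
Q = ΔT / R_total = 305 / 0.06217

Q ≈ 4910 W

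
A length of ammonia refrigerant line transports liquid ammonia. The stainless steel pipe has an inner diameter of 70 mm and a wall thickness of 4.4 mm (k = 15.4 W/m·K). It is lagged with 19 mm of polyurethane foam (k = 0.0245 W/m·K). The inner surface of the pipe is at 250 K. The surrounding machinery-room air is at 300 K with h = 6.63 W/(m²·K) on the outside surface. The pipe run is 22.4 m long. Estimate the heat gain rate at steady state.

Treating each annulus and film as a series resistance:
R_stainless steel pipe wall = ln(39.4/35)/(2π×15.4×22.4) = 5.463×10^-5 K/W
R_polyurethane foam = ln(58.4/39.4)/(2π×0.0245×22.4) = 0.1141 K/W
R_outer film = 1/(h_o·2πr_oL) = 1/(6.63×2π×0.0584×22.4) = 0.01835 K/W
R_total = 0.1325 K/W
Q = ΔT/R_total = 50/0.1325

Q ≈ 377 W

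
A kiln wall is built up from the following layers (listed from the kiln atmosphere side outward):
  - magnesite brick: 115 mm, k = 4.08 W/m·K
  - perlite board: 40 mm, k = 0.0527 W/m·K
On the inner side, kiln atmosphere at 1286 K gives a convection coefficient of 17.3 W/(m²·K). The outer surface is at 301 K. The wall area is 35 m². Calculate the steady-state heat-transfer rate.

Q ≈ 40800 W

Treating each layer as a thermal resistance in series:
R_inner film = 1/(h_i·A) = 1/(17.3×35) = 0.001652 K/W
R_magnesite brick = L/(kA) = 0.115/(4.08×35) = 8.053×10^-4 K/W
R_perlite board = L/(kA) = 0.04/(0.0527×35) = 0.02169 K/W
R_total = 0.02414 K/W
Q = ΔT / R_total = 985 / 0.02414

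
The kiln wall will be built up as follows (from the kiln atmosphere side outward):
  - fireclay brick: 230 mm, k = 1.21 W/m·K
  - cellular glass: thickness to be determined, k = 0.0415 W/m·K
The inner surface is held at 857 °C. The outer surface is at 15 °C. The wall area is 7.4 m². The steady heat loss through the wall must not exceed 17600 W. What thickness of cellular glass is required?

Thermal resistances in series:
R_fireclay brick = L/(kA) = 0.23/(1.21×7.4) = 0.02569 K/W
Sum of the known resistances R_other = 0.02569 K/W
Required total resistance R_tot = ΔT/Q_allow = 842/17600 = 0.04784 K/W
R_cellular glass = R_tot − R_other = 0.02215 K/W
L = R·k·A = 0.02215×0.0415×7.4

L ≈ 6.8 mm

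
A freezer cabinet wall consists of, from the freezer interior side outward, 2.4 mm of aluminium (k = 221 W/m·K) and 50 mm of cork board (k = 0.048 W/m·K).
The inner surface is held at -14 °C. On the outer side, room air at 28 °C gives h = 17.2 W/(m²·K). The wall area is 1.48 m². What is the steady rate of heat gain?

Model the wall as resistances in series:
R_aluminium = L/(kA) = 0.0024/(221×1.48) = 7.338×10^-6 K/W
R_cork board = L/(kA) = 0.05/(0.048×1.48) = 0.7038 K/W
R_outer film = 1/(h_o·A) = 1/(17.2×1.48) = 0.03928 K/W
R_total = 0.7431 K/W
Q = ΔT / R_total = 42 / 0.7431

Q ≈ 56.5 W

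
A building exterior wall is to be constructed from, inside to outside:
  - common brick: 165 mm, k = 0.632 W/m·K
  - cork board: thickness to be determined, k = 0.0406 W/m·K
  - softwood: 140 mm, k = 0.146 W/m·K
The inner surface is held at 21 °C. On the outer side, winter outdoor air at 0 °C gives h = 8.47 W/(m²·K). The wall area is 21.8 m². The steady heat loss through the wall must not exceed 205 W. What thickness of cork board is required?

Thermal resistances in series:
R_common brick = L/(kA) = 0.165/(0.632×21.8) = 0.01198 K/W
R_softwood = L/(kA) = 0.14/(0.146×21.8) = 0.04399 K/W
R_outer film = 1/(h_o·A) = 1/(8.47×21.8) = 0.005416 K/W
Sum of the known resistances R_other = 0.06138 K/W
Required total resistance R_tot = ΔT/Q_allow = 21/205 = 0.1024 K/W
R_cork board = R_tot − R_other = 0.04106 K/W
L = R·k·A = 0.04106×0.0406×21.8

L ≈ 36.3 mm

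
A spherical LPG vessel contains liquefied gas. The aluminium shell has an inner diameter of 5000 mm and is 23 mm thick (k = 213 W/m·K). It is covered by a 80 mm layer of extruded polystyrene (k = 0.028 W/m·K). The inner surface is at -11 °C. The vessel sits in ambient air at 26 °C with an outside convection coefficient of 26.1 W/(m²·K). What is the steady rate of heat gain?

Spherical conduction: R = (1/r_in − 1/r_out)/(4πk) per layer; series-sum.
R_aluminium shell = (1/2.5 − 1/2.523)/(4π×213) = 1.362×10^-6 K/W
R_extruded polystyrene = (1/2.523 − 1/2.603)/(4π×0.028) = 0.03462 K/W
R_outer film = 1/(h·4πr_o²) = 1/(26.1×4π×2.603²) = 4.5×10^-4 K/W
R_total = 0.03507 K/W
Q = ΔT/R_total = 37/0.03507

Q ≈ 1050 W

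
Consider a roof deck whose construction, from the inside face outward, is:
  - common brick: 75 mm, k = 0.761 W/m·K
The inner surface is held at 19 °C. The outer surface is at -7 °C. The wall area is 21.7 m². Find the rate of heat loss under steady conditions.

Q ≈ 5720 W

Treating each layer as a thermal resistance in series:
R_common brick = L/(kA) = 0.075/(0.761×21.7) = 0.004542 K/W
R_total = 0.004542 K/W
Q = ΔT / R_total = 26 / 0.004542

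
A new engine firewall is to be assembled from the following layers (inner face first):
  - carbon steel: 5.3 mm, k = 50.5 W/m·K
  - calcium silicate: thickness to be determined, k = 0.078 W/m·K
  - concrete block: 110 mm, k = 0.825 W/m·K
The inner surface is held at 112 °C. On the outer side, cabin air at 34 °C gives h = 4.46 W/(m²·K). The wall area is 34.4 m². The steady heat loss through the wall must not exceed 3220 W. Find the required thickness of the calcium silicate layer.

Treating each layer as a thermal resistance in series:
R_carbon steel = L/(kA) = 0.0053/(50.5×34.4) = 3.051×10^-6 K/W
R_concrete block = L/(kA) = 0.11/(0.825×34.4) = 0.003876 K/W
R_outer film = 1/(h_o·A) = 1/(4.46×34.4) = 0.006518 K/W
Sum of the known resistances R_other = 0.0104 K/W
Required total resistance R_tot = ΔT/Q_allow = 78/3220 = 0.02422 K/W
R_calcium silicate = R_tot − R_other = 0.01383 K/W
L = R·k·A = 0.01383×0.078×34.4

L ≈ 37.1 mm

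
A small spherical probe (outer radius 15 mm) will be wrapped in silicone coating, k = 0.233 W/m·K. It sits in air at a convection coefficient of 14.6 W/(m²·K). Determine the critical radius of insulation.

r_cr ≈ 31.9 mm

For a sphere r_cr = 2k/h = 2×0.233/14.6
r_cr = 31.9 mm; since the bare radius (15 mm) is below r_cr, adding a thin layer of insulation will *increase* heat loss.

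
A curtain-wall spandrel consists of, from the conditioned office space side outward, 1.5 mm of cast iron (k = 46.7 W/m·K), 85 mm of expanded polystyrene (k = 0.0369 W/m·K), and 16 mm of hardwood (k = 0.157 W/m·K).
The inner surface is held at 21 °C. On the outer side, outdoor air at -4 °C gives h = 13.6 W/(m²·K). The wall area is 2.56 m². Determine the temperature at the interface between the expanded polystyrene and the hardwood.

Treating each layer as a thermal resistance in series:
R_cast iron = L/(kA) = 0.0015/(46.7×2.56) = 1.255×10^-5 K/W
R_expanded polystyrene = L/(kA) = 0.085/(0.0369×2.56) = 0.8998 K/W
R_hardwood = L/(kA) = 0.016/(0.157×2.56) = 0.03981 K/W
R_outer film = 1/(h_o·A) = 1/(13.6×2.56) = 0.02872 K/W
R_total = 0.9684 K/W;  Q = ΔT/R_total = 25/0.9684 = 25.82 W
T_interface = T_inner − Q·ΣR(inner→interface) = 21 − 25.8×0.8998

T ≈ -2.23 °C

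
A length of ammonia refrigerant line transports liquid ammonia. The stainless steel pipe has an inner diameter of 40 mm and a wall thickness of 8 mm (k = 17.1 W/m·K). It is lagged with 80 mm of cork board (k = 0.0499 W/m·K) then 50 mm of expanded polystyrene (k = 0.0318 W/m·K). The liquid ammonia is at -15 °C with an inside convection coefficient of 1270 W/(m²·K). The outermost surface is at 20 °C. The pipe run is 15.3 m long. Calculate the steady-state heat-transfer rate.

Treating each annulus and film as a series resistance:
R_inner film = 1/(h_i·2πr₁L) = 1/(1270×2π×0.02×15.3) = 4.095×10^-4 K/W
R_stainless steel pipe wall = ln(28/20)/(2π×17.1×15.3) = 2.047×10^-4 K/W
R_cork board = ln(108/28)/(2π×0.0499×15.3) = 0.2814 K/W
R_expanded polystyrene = ln(158/108)/(2π×0.0318×15.3) = 0.1245 K/W
R_total = 0.4065 K/W
Q = ΔT/R_total = 35/0.4065

Q ≈ 86.1 W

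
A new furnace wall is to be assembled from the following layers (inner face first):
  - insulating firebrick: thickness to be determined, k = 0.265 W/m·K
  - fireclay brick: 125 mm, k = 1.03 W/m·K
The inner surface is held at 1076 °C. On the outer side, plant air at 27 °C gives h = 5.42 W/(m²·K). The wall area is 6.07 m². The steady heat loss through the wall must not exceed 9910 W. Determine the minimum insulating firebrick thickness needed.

Thermal resistances in series:
R_fireclay brick = L/(kA) = 0.125/(1.03×6.07) = 0.01999 K/W
R_outer film = 1/(h_o·A) = 1/(5.42×6.07) = 0.0304 K/W
Sum of the known resistances R_other = 0.05039 K/W
Required total resistance R_tot = ΔT/Q_allow = 1049/9910 = 0.1059 K/W
R_insulating firebrick = R_tot − R_other = 0.05546 K/W
L = R·k·A = 0.05546×0.265×6.07

L ≈ 89.2 mm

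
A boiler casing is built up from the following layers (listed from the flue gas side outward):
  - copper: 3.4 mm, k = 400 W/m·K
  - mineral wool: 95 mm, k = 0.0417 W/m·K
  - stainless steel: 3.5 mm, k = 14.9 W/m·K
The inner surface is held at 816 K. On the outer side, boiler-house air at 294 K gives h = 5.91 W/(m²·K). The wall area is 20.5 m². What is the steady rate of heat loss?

Series thermal resistances:
R_copper = L/(kA) = 0.0034/(400×20.5) = 4.146×10^-7 K/W
R_mineral wool = L/(kA) = 0.095/(0.0417×20.5) = 0.1111 K/W
R_stainless steel = L/(kA) = 0.0035/(14.9×20.5) = 1.146×10^-5 K/W
R_outer film = 1/(h_o·A) = 1/(5.91×20.5) = 0.008254 K/W
R_total = 0.1194 K/W
Q = ΔT / R_total = 522 / 0.1194

Q ≈ 4370 W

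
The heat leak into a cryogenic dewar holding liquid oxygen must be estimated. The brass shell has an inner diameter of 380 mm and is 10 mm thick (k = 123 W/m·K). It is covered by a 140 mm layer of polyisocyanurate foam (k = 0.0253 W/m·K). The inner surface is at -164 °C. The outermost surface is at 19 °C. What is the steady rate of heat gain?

Each spherical layer contributes R = (1/r_i − 1/r_o)/(4πk):
R_brass shell = (1/0.19 − 1/0.2)/(4π×123) = 1.703×10^-4 K/W
R_polyisocyanurate foam = (1/0.2 − 1/0.34)/(4π×0.0253) = 6.476 K/W
R_total = 6.476 K/W
Q = ΔT/R_total = 183/6.476

Q ≈ 28.3 W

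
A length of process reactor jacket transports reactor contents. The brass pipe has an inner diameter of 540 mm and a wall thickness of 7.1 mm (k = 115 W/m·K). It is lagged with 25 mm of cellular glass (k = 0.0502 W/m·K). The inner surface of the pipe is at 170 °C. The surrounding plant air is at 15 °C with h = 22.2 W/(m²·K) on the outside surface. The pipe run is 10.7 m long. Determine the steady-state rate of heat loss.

Q ≈ 5570 W

Per-layer cylindrical resistances, series-summed:
R_brass pipe wall = ln(277.1/270)/(2π×115×10.7) = 3.357×10^-6 K/W
R_cellular glass = ln(302.1/277.1)/(2π×0.0502×10.7) = 0.02559 K/W
R_outer film = 1/(h_o·2πr_oL) = 1/(22.2×2π×0.3021×10.7) = 0.002218 K/W
R_total = 0.02782 K/W
Q = ΔT/R_total = 155/0.02782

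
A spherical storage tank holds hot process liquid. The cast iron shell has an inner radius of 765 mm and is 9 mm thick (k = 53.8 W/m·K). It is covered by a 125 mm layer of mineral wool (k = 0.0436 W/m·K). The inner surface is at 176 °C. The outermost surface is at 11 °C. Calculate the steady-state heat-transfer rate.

Q ≈ 503 W

For a spherical shell R = (1/r₁ − 1/r₂)/(4πk); film R = 1/(h·4πr²). In series:
R_cast iron shell = (1/0.765 − 1/0.774)/(4π×53.8) = 2.248×10^-5 K/W
R_mineral wool = (1/0.774 − 1/0.899)/(4π×0.0436) = 0.3279 K/W
R_total = 0.3279 K/W
Q = ΔT/R_total = 165/0.3279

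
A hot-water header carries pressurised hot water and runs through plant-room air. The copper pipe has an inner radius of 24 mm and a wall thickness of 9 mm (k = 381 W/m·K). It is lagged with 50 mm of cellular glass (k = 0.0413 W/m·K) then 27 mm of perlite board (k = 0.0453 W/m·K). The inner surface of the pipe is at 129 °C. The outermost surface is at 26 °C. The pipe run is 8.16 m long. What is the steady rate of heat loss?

Per-layer cylindrical resistances, series-summed:
R_copper pipe wall = ln(33/24)/(2π×381×8.16) = 1.63×10^-5 K/W
R_cellular glass = ln(83/33)/(2π×0.0413×8.16) = 0.4356 K/W
R_perlite board = ln(110/83)/(2π×0.0453×8.16) = 0.1213 K/W
R_total = 0.5569 K/W
Q = ΔT/R_total = 103/0.5569

Q ≈ 185 W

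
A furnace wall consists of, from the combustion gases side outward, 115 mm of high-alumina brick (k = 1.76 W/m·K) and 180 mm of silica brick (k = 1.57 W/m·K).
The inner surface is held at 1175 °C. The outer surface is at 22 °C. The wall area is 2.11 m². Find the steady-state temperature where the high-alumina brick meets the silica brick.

T ≈ 756 °C

Using the resistance-network approach (series):
R_high-alumina brick = L/(kA) = 0.115/(1.76×2.11) = 0.03097 K/W
R_silica brick = L/(kA) = 0.18/(1.57×2.11) = 0.05434 K/W
R_total = 0.0853 K/W;  Q = ΔT/R_total = 1153/0.0853 = 13520 W
T_interface = T_inner − Q·ΣR(inner→interface) = 1175 − 13500×0.03097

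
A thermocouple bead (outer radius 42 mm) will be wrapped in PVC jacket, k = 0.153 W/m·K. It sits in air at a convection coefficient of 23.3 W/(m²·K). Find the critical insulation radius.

For a sphere r_cr = 2k/h = 2×0.153/23.3
r_cr = 13.1 mm; since the bare radius (42 mm) is above r_cr, any added insulation will reduce heat loss.

r_cr ≈ 13.1 mm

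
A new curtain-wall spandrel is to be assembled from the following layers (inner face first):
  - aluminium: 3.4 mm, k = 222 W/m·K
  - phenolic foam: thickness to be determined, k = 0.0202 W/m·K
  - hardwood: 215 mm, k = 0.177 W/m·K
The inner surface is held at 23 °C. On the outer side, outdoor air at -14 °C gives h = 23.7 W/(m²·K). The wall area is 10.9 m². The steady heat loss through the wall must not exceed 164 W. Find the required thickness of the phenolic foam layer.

Series thermal resistances:
R_aluminium = L/(kA) = 0.0034/(222×10.9) = 1.405×10^-6 K/W
R_hardwood = L/(kA) = 0.215/(0.177×10.9) = 0.1114 K/W
R_outer film = 1/(h_o·A) = 1/(23.7×10.9) = 0.003871 K/W
Sum of the known resistances R_other = 0.1153 K/W
Required total resistance R_tot = ΔT/Q_allow = 37/164 = 0.2256 K/W
R_phenolic foam = R_tot − R_other = 0.1103 K/W
L = R·k·A = 0.1103×0.0202×10.9

L ≈ 24.3 mm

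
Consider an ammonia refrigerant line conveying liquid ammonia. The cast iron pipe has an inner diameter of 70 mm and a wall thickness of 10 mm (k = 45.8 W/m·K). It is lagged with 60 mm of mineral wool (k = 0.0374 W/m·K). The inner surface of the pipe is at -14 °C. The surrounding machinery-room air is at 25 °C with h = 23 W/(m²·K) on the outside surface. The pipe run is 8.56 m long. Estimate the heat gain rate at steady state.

Q ≈ 90.9 W

Per-layer cylindrical resistances, series-summed:
R_cast iron pipe wall = ln(45/35)/(2π×45.8×8.56) = 1.02×10^-4 K/W
R_mineral wool = ln(105/45)/(2π×0.0374×8.56) = 0.4212 K/W
R_outer film = 1/(h_o·2πr_oL) = 1/(23×2π×0.105×8.56) = 0.007699 K/W
R_total = 0.429 K/W
Q = ΔT/R_total = 39/0.429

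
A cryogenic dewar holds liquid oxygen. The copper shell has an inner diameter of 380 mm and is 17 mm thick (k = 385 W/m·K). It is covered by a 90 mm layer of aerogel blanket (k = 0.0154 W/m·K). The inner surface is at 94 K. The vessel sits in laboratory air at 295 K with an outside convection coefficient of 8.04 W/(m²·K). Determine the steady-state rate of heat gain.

Each spherical layer contributes R = (1/r_i − 1/r_o)/(4πk):
R_copper shell = (1/0.19 − 1/0.207)/(4π×385) = 8.934×10^-5 K/W
R_aerogel blanket = (1/0.207 − 1/0.297)/(4π×0.0154) = 7.565 K/W
R_outer film = 1/(h·4πr_o²) = 1/(8.04×4π×0.297²) = 0.1122 K/W
R_total = 7.677 K/W
Q = ΔT/R_total = 201/7.677

Q ≈ 26.2 W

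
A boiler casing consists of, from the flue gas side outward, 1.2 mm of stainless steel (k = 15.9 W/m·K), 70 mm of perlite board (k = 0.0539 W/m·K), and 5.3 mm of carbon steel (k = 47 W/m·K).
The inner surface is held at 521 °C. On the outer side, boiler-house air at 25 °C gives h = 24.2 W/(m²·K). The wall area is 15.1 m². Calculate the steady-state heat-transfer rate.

Q ≈ 5590 W

Model the wall as resistances in series:
R_stainless steel = L/(kA) = 0.0012/(15.9×15.1) = 4.998×10^-6 K/W
R_perlite board = L/(kA) = 0.07/(0.0539×15.1) = 0.08601 K/W
R_carbon steel = L/(kA) = 0.0053/(47×15.1) = 7.468×10^-6 K/W
R_outer film = 1/(h_o·A) = 1/(24.2×15.1) = 0.002737 K/W
R_total = 0.08876 K/W
Q = ΔT / R_total = 496 / 0.08876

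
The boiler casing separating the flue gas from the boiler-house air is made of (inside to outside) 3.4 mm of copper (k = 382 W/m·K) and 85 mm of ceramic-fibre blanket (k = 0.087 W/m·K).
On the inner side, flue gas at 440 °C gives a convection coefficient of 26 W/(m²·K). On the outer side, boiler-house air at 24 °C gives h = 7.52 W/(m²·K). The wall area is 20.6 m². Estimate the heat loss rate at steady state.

Q ≈ 7460 W

Thermal resistances in series:
R_inner film = 1/(h_i·A) = 1/(26×20.6) = 0.001867 K/W
R_copper = L/(kA) = 0.0034/(382×20.6) = 4.321×10^-7 K/W
R_ceramic-fibre blanket = L/(kA) = 0.085/(0.087×20.6) = 0.04743 K/W
R_outer film = 1/(h_o·A) = 1/(7.52×20.6) = 0.006455 K/W
R_total = 0.05575 K/W
Q = ΔT / R_total = 416 / 0.05575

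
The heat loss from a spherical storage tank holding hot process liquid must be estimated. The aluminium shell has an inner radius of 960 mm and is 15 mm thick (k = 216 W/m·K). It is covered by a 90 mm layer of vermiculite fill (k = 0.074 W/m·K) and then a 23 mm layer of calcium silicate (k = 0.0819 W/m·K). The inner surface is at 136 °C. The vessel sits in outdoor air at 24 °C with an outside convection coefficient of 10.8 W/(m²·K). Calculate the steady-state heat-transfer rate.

Q ≈ 943 W

For a spherical shell R = (1/r₁ − 1/r₂)/(4πk); film R = 1/(h·4πr²). In series:
R_aluminium shell = (1/0.96 − 1/0.975)/(4π×216) = 5.904×10^-6 K/W
R_vermiculite fill = (1/0.975 − 1/1.065)/(4π×0.074) = 0.09321 K/W
R_calcium silicate = (1/1.065 − 1/1.088)/(4π×0.0819) = 0.01929 K/W
R_outer film = 1/(h·4πr_o²) = 1/(10.8×4π×1.088²) = 0.006225 K/W
R_total = 0.1187 K/W
Q = ΔT/R_total = 112/0.1187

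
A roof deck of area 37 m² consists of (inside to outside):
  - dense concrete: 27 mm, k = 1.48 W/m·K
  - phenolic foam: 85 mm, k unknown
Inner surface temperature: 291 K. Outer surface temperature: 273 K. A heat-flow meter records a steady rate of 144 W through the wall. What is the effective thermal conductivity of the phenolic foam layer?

Using the resistance-network approach (series):
R_dense concrete = L/(kA) = 0.027/(1.48×37) = 4.931×10^-4 K/W
Sum of known resistances R_other = 4.931×10^-4 K/W
Total R = ΔT/Q = 18/144 = 0.125 K/W
R_phenolic foam = R_total − R_other = 0.1245 K/W
k = L/(R·A) = 0.085/(0.1245×37)

k ≈ 0.0185 W/(m·K)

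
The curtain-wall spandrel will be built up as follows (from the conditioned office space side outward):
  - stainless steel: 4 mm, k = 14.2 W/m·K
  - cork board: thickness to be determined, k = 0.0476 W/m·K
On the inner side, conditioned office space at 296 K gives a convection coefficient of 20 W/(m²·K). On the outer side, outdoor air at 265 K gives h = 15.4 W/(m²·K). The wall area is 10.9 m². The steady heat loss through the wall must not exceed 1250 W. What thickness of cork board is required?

L ≈ 7.38 mm

Treating each layer as a thermal resistance in series:
R_inner film = 1/(h_i·A) = 1/(20×10.9) = 0.004587 K/W
R_stainless steel = L/(kA) = 0.004/(14.2×10.9) = 2.584×10^-5 K/W
R_outer film = 1/(h_o·A) = 1/(15.4×10.9) = 0.005957 K/W
Sum of the known resistances R_other = 0.01057 K/W
Required total resistance R_tot = ΔT/Q_allow = 31/1250 = 0.0248 K/W
R_cork board = R_tot − R_other = 0.01423 K/W
L = R·k·A = 0.01423×0.0476×10.9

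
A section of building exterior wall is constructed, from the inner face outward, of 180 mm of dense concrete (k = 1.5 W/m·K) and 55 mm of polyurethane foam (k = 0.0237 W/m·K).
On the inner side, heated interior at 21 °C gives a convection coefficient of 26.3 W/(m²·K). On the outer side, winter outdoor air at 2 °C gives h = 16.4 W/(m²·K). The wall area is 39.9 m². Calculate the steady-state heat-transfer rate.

Q ≈ 299 W

Model the wall as resistances in series:
R_inner film = 1/(h_i·A) = 1/(26.3×39.9) = 9.53×10^-4 K/W
R_dense concrete = L/(kA) = 0.18/(1.5×39.9) = 0.003008 K/W
R_polyurethane foam = L/(kA) = 0.055/(0.0237×39.9) = 0.05816 K/W
R_outer film = 1/(h_o·A) = 1/(16.4×39.9) = 0.001528 K/W
R_total = 0.06365 K/W
Q = ΔT / R_total = 19 / 0.06365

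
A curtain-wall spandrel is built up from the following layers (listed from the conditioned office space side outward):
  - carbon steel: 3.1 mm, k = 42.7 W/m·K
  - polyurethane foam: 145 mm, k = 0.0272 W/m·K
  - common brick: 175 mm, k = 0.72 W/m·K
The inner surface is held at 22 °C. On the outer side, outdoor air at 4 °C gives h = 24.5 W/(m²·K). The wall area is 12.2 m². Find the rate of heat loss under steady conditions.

Q ≈ 39.1 W

Thermal resistances in series:
R_carbon steel = L/(kA) = 0.0031/(42.7×12.2) = 5.951×10^-6 K/W
R_polyurethane foam = L/(kA) = 0.145/(0.0272×12.2) = 0.437 K/W
R_common brick = L/(kA) = 0.175/(0.72×12.2) = 0.01992 K/W
R_outer film = 1/(h_o·A) = 1/(24.5×12.2) = 0.003346 K/W
R_total = 0.4602 K/W
Q = ΔT / R_total = 18 / 0.4602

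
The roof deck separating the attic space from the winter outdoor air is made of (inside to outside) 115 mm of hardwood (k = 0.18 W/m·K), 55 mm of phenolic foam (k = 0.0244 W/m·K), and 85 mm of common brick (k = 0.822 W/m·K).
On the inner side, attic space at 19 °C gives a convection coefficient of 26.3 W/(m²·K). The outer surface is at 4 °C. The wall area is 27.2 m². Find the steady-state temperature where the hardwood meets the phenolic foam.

Series thermal resistances:
R_inner film = 1/(h_i·A) = 1/(26.3×27.2) = 0.001398 K/W
R_hardwood = L/(kA) = 0.115/(0.18×27.2) = 0.02349 K/W
R_phenolic foam = L/(kA) = 0.055/(0.0244×27.2) = 0.08287 K/W
R_common brick = L/(kA) = 0.085/(0.822×27.2) = 0.003802 K/W
R_total = 0.1116 K/W;  Q = ΔT/R_total = 15/0.1116 = 134.5 W
T_interface = T_inner − Q·ΣR(inner→interface) = 19 − 134×0.02489

T ≈ 15.7 °C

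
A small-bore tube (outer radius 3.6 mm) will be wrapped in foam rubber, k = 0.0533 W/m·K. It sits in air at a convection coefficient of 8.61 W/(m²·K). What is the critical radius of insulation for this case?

For a cylinder r_cr = k/h = 0.0533/8.61
r_cr = 6.19 mm; since the bare radius (3.6 mm) is below r_cr, adding a thin layer of insulation will *increase* heat loss.

r_cr ≈ 6.19 mm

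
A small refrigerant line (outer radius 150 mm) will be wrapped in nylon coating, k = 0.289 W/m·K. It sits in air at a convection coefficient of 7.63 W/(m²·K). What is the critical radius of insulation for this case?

r_cr ≈ 37.9 mm

For a cylinder r_cr = k/h = 0.289/7.63
r_cr = 37.9 mm; since the bare radius (150 mm) is above r_cr, any added insulation will reduce heat loss.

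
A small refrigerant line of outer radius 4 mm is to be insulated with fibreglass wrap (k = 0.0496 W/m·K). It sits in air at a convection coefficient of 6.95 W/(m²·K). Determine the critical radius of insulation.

For a cylinder r_cr = k/h = 0.0496/6.95
r_cr = 7.14 mm; since the bare radius (4 mm) is below r_cr, adding a thin layer of insulation will *increase* heat loss.

r_cr ≈ 7.14 mm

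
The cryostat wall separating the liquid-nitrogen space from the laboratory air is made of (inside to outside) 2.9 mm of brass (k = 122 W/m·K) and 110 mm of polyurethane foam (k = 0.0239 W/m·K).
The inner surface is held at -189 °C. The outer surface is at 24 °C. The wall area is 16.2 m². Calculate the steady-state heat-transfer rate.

Model the wall as resistances in series:
R_brass = L/(kA) = 0.0029/(122×16.2) = 1.467×10^-6 K/W
R_polyurethane foam = L/(kA) = 0.11/(0.0239×16.2) = 0.2841 K/W
R_total = 0.2841 K/W
Q = ΔT / R_total = 213 / 0.2841

Q ≈ 750 W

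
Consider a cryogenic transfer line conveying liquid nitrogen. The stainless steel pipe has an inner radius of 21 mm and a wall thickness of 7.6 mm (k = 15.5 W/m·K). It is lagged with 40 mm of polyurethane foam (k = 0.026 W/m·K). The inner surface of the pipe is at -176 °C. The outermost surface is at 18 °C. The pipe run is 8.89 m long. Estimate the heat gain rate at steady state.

Cylindrical conduction, so R = ln(r₂/r₁)/(2πkL) per layer, in series:
R_stainless steel pipe wall = ln(28.6/21)/(2π×15.5×8.89) = 3.568×10^-4 K/W
R_polyurethane foam = ln(68.6/28.6)/(2π×0.026×8.89) = 0.6024 K/W
R_total = 0.6028 K/W
Q = ΔT/R_total = 194/0.6028

Q ≈ 322 W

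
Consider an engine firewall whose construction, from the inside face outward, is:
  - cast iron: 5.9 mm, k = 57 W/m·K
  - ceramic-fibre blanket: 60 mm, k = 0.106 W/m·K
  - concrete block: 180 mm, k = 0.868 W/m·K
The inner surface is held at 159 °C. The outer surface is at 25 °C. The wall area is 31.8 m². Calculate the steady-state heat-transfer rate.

Using the resistance-network approach (series):
R_cast iron = L/(kA) = 0.0059/(57×31.8) = 3.255×10^-6 K/W
R_ceramic-fibre blanket = L/(kA) = 0.06/(0.106×31.8) = 0.0178 K/W
R_concrete block = L/(kA) = 0.18/(0.868×31.8) = 0.006521 K/W
R_total = 0.02432 K/W
Q = ΔT / R_total = 134 / 0.02432

Q ≈ 5510 W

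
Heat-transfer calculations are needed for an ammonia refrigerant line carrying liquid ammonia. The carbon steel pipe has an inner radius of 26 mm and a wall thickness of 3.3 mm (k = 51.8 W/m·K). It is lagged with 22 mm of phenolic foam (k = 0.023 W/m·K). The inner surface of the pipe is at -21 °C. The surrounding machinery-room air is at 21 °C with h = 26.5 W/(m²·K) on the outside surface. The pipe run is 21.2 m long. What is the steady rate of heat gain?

Q ≈ 223 W

Cylindrical conduction, so R = ln(r₂/r₁)/(2πkL) per layer, in series:
R_carbon steel pipe wall = ln(29.3/26)/(2π×51.8×21.2) = 1.732×10^-5 K/W
R_phenolic foam = ln(51.3/29.3)/(2π×0.023×21.2) = 0.1828 K/W
R_outer film = 1/(h_o·2πr_oL) = 1/(26.5×2π×0.0513×21.2) = 0.005522 K/W
R_total = 0.1884 K/W
Q = ΔT/R_total = 42/0.1884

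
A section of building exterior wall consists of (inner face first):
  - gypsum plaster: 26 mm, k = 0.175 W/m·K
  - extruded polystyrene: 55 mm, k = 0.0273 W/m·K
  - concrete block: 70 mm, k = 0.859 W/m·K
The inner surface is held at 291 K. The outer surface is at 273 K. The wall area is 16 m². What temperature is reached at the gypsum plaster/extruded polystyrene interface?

T ≈ 290 K

Thermal resistances in series:
R_gypsum plaster = L/(kA) = 0.026/(0.175×16) = 0.009286 K/W
R_extruded polystyrene = L/(kA) = 0.055/(0.0273×16) = 0.1259 K/W
R_concrete block = L/(kA) = 0.07/(0.859×16) = 0.005093 K/W
R_total = 0.1403 K/W;  Q = ΔT/R_total = 18/0.1403 = 128.3 W
T_interface = T_inner − Q·ΣR(inner→interface) = 291 − 128×0.009286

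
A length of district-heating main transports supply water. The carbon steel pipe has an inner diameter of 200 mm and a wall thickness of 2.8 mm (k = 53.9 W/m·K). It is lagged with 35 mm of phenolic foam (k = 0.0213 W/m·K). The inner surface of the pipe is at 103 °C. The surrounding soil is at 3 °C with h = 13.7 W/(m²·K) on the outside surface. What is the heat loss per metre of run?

q′ ≈ 44 W/m

Cylindrical conduction, so R = ln(r₂/r₁)/(2πkL) per layer, in series:
R_carbon steel pipe wall = ln(102.8/100)/(2π×53.9×1) = 8.154×10^-5 K/W
R_phenolic foam = ln(137.8/102.8)/(2π×0.0213×1) = 2.189 K/W
R_outer film = 1/(h_o·2πr_oL) = 1/(13.7×2π×0.1378×1) = 0.0843 K/W
R_total = 2.274 K/W
Q = ΔT/R_total = 100/2.274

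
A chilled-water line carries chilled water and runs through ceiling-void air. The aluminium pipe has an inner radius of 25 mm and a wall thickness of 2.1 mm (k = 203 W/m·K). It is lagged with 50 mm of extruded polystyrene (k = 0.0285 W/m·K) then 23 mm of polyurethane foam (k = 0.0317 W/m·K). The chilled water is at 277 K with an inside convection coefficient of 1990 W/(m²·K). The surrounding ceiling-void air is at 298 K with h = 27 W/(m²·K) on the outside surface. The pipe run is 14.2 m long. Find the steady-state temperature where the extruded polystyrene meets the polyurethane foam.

T ≈ 294 K

Treating each annulus and film as a series resistance:
R_inner film = 1/(h_i·2πr₁L) = 1/(1990×2π×0.025×14.2) = 2.253×10^-4 K/W
R_aluminium pipe wall = ln(27.1/25)/(2π×203×14.2) = 4.453×10^-6 K/W
R_extruded polystyrene = ln(77.1/27.1)/(2π×0.0285×14.2) = 0.4112 K/W
R_polyurethane foam = ln(100.1/77.1)/(2π×0.0317×14.2) = 0.0923 K/W
R_outer film = 1/(h_o·2πr_oL) = 1/(27×2π×0.1001×14.2) = 0.004147 K/W
R_total = 0.5079 K/W
Q = ΔT/R_total = 21/0.5079
Q = 41.3 W
T_interface = T_inner + Q·ΣR(inner→interface) = 277 + 41.3×0.4114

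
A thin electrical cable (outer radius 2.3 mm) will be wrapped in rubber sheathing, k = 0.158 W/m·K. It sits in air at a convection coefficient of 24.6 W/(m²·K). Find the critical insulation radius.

For a cylinder r_cr = k/h = 0.158/24.6
r_cr = 6.42 mm; since the bare radius (2.3 mm) is below r_cr, adding a thin layer of insulation will *increase* heat loss.

r_cr ≈ 6.42 mm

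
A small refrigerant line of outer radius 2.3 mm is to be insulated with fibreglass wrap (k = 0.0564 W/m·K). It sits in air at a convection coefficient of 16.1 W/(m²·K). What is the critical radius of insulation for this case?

r_cr ≈ 3.5 mm

For a cylinder r_cr = k/h = 0.0564/16.1
r_cr = 3.5 mm; since the bare radius (2.3 mm) is below r_cr, adding a thin layer of insulation will *increase* heat loss.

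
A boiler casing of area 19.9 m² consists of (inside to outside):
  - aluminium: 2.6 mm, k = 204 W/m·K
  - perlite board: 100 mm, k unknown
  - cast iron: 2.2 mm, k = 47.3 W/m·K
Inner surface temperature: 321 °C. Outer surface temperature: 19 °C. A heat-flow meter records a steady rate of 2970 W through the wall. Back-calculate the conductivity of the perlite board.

Model the wall as resistances in series:
R_aluminium = L/(kA) = 0.0026/(204×19.9) = 6.405×10^-7 K/W
R_cast iron = L/(kA) = 0.0022/(47.3×19.9) = 2.337×10^-6 K/W
Sum of known resistances R_other = 2.978×10^-6 K/W
Total R = ΔT/Q = 302/2970 = 0.1017 K/W
R_perlite board = R_total − R_other = 0.1017 K/W
k = L/(R·A) = 0.1/(0.1017×19.9)

k ≈ 0.0494 W/(m·K)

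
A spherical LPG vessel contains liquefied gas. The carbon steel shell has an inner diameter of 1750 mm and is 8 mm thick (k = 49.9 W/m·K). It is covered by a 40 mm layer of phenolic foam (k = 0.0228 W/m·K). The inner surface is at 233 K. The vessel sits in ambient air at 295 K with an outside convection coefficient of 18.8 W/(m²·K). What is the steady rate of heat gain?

Spherical conduction: R = (1/r_in − 1/r_out)/(4πk) per layer; series-sum.
R_carbon steel shell = (1/0.875 − 1/0.883)/(4π×49.9) = 1.651×10^-5 K/W
R_phenolic foam = (1/0.883 − 1/0.923)/(4π×0.0228) = 0.1713 K/W
R_outer film = 1/(h·4πr_o²) = 1/(18.8×4π×0.923²) = 0.004969 K/W
R_total = 0.1763 K/W
Q = ΔT/R_total = 62/0.1763

Q ≈ 352 W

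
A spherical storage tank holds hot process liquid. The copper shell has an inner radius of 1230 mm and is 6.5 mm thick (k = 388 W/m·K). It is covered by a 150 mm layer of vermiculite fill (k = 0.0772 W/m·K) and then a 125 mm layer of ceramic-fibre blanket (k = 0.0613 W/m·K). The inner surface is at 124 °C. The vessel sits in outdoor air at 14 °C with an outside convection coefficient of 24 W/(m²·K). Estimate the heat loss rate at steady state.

Q ≈ 651 W

Spherical conduction: R = (1/r_in − 1/r_out)/(4πk) per layer; series-sum.
R_copper shell = (1/1.23 − 1/1.2365)/(4π×388) = 8.765×10^-7 K/W
R_vermiculite fill = (1/1.2365 − 1/1.3865)/(4π×0.0772) = 0.09019 K/W
R_ceramic-fibre blanket = (1/1.3865 − 1/1.5115)/(4π×0.0613) = 0.07743 K/W
R_outer film = 1/(h·4πr_o²) = 1/(24×4π×1.5115²) = 0.001451 K/W
R_total = 0.1691 K/W
Q = ΔT/R_total = 110/0.1691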